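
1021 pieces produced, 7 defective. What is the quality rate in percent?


Formula: Quality Rate = Good Pieces / Total Pieces * 100
Good pieces = 1021 - 7 = 1014
QR = 1014 / 1021 * 100 = 99.3%

99.3%


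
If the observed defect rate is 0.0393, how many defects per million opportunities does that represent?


DPMO = defect_rate * 1000000 = 0.0393 * 1000000

39300


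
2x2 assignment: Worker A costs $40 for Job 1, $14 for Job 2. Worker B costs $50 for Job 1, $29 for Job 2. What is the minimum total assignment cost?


Option 1: A->1 + B->2 = $40 + $29 = $69
Option 2: A->2 + B->1 = $14 + $50 = $64
Min cost = min($69, $64) = $64

$64


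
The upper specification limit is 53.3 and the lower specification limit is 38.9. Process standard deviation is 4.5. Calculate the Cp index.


Cp = (53.3 - 38.9) / (6 * 4.5)

0.53


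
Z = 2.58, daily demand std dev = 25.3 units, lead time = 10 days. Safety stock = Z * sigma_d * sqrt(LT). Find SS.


Formula: SS = z * sigma_d * sqrt(LT)
sqrt(LT) = sqrt(10) = 3.1623
SS = 2.58 * 25.3 * 3.1623
SS = 206.4 units

206.4 units


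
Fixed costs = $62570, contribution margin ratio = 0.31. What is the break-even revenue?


Formula: BER = Fixed Costs / Contribution Margin Ratio
BER = $62570 / 0.31
BER = $201838.71 (to the nearest cent)

$201838.71


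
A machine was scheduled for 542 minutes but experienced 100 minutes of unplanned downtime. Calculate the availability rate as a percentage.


Formula: Availability = (Planned Time - Downtime) / Planned Time * 100
Uptime = 542 - 100 = 442 min
Availability = 442 / 542 * 100 = 81.5%

81.5%


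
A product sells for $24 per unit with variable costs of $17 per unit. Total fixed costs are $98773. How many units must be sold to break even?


Formula: BEQ = Fixed Costs / (Price - Variable Cost)
Contribution margin = $24 - $17 = $7/unit
BEQ = ceil($98773 / $7/unit) = ceil(14110.43) = 14111 units

14111 units


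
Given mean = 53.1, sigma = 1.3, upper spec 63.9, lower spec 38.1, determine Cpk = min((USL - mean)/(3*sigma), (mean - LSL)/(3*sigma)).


Cpu = (63.9 - 53.1) / (3 * 1.3) = 2.77
Cpl = (53.1 - 38.1) / (3 * 1.3) = 3.85
Cpk = min(2.77, 3.85) = 2.77

2.77


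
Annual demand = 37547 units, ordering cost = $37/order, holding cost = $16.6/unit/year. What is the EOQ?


Formula: EOQ = sqrt(2 * D * S / H)
Numerator: 2 * 37547 * 37 = 2778478
2DS/H = 2778478 / 16.6 = 167378.2
EOQ = sqrt(167378.2) = 409.1 units

409.1 units


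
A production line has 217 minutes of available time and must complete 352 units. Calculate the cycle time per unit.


Formula: CT = Available Time / Number of Units
CT = 217 min / 352 units
CT = 0.62 min/unit

0.62 min/unit


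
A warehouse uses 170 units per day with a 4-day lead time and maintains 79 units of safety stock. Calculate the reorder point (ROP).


Formula: ROP = (Daily Demand * Lead Time) + Safety Stock
Demand during lead time = 170 * 4 = 680 units
ROP = 680 + 79 = 759 units

759 units


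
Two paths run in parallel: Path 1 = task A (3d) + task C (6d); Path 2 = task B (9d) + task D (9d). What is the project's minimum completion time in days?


Path 1 = 3 + 6 = 9 days
Path 2 = 9 + 9 = 18 days
Duration = max(9, 18) = 18 days

18 days


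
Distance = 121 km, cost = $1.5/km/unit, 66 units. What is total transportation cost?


TC = dist * cost * units = 121 * 1.5 * 66 = $11979.00

$11979.00


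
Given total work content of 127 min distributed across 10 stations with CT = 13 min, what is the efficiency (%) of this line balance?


Formula: Efficiency = Sum of Task Times / (N_stations * CT) * 100
Total station capacity = 10 stations * 13 min = 130 min
Efficiency = 127 / 130 * 100 = 97.7%

97.7%


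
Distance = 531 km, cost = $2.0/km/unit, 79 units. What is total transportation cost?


TC = dist * cost * units = 531 * 2.0 * 79 = $83898.00

$83898.00


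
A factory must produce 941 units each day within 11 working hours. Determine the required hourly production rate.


Formula: Production Rate = Daily Demand / Available Hours
Rate = 941 units/day / 11 hours/day
Rate = 85.5 units/hour

85.5 units/hour


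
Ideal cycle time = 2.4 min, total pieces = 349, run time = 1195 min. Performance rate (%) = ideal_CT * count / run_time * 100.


Formula: Performance = (Ideal CT * Total Count) / Run Time * 100
Ideal output time = 2.4 * 349 = 837.6 min
Performance = 837.6 / 1195 * 100 = 70.1%

70.1%


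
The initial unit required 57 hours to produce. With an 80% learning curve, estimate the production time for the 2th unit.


Formula: T_n = T_1 * (learning_rate)^(log2(n)) where learning_rate = rate/100
Doublings = log2(2) = 1
T_n = 57 * 0.8^1
T_n = 57 * 0.8 = 45.6 hours

45.6 hours


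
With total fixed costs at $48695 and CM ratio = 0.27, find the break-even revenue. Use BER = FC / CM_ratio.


Formula: BER = Fixed Costs / Contribution Margin Ratio
BER = $48695 / 0.27
BER = $180351.85 (to the nearest cent)

$180351.85


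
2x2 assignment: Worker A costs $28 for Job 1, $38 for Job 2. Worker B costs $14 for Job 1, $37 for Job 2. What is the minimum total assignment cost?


Option 1: A->1 + B->2 = $28 + $37 = $65
Option 2: A->2 + B->1 = $38 + $14 = $52
Min cost = min($65, $52) = $52

$52


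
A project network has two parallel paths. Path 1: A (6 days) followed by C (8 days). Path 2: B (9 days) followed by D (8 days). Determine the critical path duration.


Path 1 = 6 + 8 = 14 days
Path 2 = 9 + 8 = 17 days
Duration = max(14, 17) = 17 days

17 days


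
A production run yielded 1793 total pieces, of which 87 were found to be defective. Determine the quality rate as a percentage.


Formula: Quality Rate = Good Pieces / Total Pieces * 100
Good pieces = 1793 - 87 = 1706
QR = 1706 / 1793 * 100 = 95.1%

95.1%


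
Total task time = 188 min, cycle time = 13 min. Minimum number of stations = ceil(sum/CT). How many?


Formula: N_min = ceil(Sum of Task Times / Cycle Time)
N_min = ceil(188 min / 13 min) = ceil(14.4615)
N_min = 15 stations

15


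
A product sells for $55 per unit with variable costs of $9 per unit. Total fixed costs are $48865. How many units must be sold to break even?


Formula: BEQ = Fixed Costs / (Price - Variable Cost)
Contribution margin = $55 - $9 = $46/unit
BEQ = ceil($48865 / $46/unit) = ceil(1062.28) = 1063 units

1063 units


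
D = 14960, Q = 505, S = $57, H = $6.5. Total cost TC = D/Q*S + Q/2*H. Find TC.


TC = 14960/505 * 57 + 505/2 * 6.5

$3329.80


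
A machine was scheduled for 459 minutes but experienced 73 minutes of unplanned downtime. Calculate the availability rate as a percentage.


Formula: Availability = (Planned Time - Downtime) / Planned Time * 100
Uptime = 459 - 73 = 386 min
Availability = 386 / 459 * 100 = 84.1%

84.1%


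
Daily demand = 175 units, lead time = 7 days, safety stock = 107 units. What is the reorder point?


Formula: ROP = (Daily Demand * Lead Time) + Safety Stock
Demand during lead time = 175 * 7 = 1225 units
ROP = 1225 + 107 = 1332 units

1332 units


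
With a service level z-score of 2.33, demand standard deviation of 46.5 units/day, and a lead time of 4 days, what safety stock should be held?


Formula: SS = z * sigma_d * sqrt(LT)
sqrt(LT) = sqrt(4) = 2.0
SS = 2.33 * 46.5 * 2.0
SS = 216.7 units

216.7 units


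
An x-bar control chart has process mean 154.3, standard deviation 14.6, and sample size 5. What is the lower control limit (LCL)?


LCL = 154.3 - 3 * 14.6 / sqrt(5)

134.71


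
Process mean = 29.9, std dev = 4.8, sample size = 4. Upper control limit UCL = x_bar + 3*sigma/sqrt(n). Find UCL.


UCL = 29.9 + 3 * 4.8 / sqrt(4)

37.1


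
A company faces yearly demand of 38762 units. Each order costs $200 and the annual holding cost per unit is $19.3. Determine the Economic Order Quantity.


Formula: EOQ = sqrt(2 * D * S / H)
Numerator: 2 * 38762 * 200 = 15504800
2DS/H = 15504800 / 19.3 = 803357.5
EOQ = sqrt(803357.5) = 896.3 units

896.3 units


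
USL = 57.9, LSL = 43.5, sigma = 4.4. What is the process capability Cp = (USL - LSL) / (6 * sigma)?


Cp = (57.9 - 43.5) / (6 * 4.4)

0.55


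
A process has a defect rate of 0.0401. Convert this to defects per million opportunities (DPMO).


DPMO = defect_rate * 1000000 = 0.0401 * 1000000

40100


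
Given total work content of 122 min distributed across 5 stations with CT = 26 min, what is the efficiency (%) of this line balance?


Formula: Efficiency = Sum of Task Times / (N_stations * CT) * 100
Total station capacity = 5 stations * 26 min = 130 min
Efficiency = 122 / 130 * 100 = 93.8%

93.8%


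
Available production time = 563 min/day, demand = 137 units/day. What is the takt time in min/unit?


Formula: Takt Time = Available Production Time / Customer Demand
Takt = 563 min/day / 137 units/day
Takt = 4.11 min/unit

4.11 min/unit


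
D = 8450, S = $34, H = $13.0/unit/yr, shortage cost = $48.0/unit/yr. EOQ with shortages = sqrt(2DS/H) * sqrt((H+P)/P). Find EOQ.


Formula: EOQ* = sqrt(2DS/H) * sqrt((H+P)/P)
Base EOQ = sqrt(2*8450*34/13.0) = 210.24 units
Correction = sqrt((13.0+48.0)/48.0) = 1.12731
EOQ* = 210.24 * 1.12731 = 237.0 units

237.0 units


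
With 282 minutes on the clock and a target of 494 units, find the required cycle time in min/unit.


Formula: CT = Available Time / Number of Units
CT = 282 min / 494 units
CT = 0.57 min/unit

0.57 min/unit


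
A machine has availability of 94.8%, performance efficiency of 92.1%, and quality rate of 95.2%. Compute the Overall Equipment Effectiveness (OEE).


Formula: OEE = Availability * Performance * Quality / 10000
A * P = 94.8% * 92.1% / 100 = 87.31%
OEE = 87.31% * 95.2% / 100 = 83.1%

83.1%


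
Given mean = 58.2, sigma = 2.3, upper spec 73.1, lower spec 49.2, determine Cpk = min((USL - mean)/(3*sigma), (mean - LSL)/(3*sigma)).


Cpu = (73.1 - 58.2) / (3 * 2.3) = 2.16
Cpl = (58.2 - 49.2) / (3 * 2.3) = 1.3
Cpk = min(2.16, 1.3) = 1.3

1.3


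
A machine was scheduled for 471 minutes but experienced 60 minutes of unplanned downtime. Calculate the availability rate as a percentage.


Formula: Availability = (Planned Time - Downtime) / Planned Time * 100
Uptime = 471 - 60 = 411 min
Availability = 411 / 471 * 100 = 87.3%

87.3%


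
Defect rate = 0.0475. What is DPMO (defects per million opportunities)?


DPMO = defect_rate * 1000000 = 0.0475 * 1000000

47500


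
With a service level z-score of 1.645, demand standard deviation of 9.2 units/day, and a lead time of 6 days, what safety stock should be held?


Formula: SS = z * sigma_d * sqrt(LT)
sqrt(LT) = sqrt(6) = 2.4495
SS = 1.645 * 9.2 * 2.4495
SS = 37.1 units

37.1 units


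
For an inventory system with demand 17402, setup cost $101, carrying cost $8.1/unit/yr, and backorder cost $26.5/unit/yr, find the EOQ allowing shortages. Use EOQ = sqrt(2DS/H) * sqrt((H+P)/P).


Formula: EOQ* = sqrt(2DS/H) * sqrt((H+P)/P)
Base EOQ = sqrt(2*17402*101/8.1) = 658.77 units
Correction = sqrt((8.1+26.5)/26.5) = 1.14265
EOQ* = 658.77 * 1.14265 = 752.7 units

752.7 units


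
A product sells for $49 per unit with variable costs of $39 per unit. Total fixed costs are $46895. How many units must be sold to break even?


Formula: BEQ = Fixed Costs / (Price - Variable Cost)
Contribution margin = $49 - $39 = $10/unit
BEQ = ceil($46895 / $10/unit) = ceil(4689.5) = 4690 units

4690 units


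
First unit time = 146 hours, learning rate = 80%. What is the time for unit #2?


Formula: T_n = T_1 * (learning_rate)^(log2(n)) where learning_rate = rate/100
Doublings = log2(2) = 1
T_n = 146 * 0.8^1
T_n = 146 * 0.8 = 116.8 hours

116.8 hours


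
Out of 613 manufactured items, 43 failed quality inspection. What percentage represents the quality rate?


Formula: Quality Rate = Good Pieces / Total Pieces * 100
Good pieces = 613 - 43 = 570
QR = 570 / 613 * 100 = 93.0%

93.0%


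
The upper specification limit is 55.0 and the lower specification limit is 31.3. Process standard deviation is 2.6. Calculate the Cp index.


Cp = (55.0 - 31.3) / (6 * 2.6)

1.52


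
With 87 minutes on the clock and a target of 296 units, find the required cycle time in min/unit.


Formula: CT = Available Time / Number of Units
CT = 87 min / 296 units
CT = 0.29 min/unit

0.29 min/unit


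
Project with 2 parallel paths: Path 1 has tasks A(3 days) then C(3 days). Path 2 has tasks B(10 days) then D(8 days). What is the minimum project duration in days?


Path 1 = 3 + 3 = 6 days
Path 2 = 10 + 8 = 18 days
Duration = max(6, 18) = 18 days

18 days


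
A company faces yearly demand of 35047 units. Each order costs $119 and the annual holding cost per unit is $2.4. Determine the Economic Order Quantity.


Formula: EOQ = sqrt(2 * D * S / H)
Numerator: 2 * 35047 * 119 = 8341186
2DS/H = 8341186 / 2.4 = 3475494.2
EOQ = sqrt(3475494.2) = 1864.3 units

1864.3 units


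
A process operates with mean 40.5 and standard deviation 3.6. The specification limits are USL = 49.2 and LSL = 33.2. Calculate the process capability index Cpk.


Cpu = (49.2 - 40.5) / (3 * 3.6) = 0.81
Cpl = (40.5 - 33.2) / (3 * 3.6) = 0.68
Cpk = min(0.81, 0.68) = 0.68

0.68


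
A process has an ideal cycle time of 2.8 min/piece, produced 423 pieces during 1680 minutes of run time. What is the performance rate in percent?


Formula: Performance = (Ideal CT * Total Count) / Run Time * 100
Ideal output time = 2.8 * 423 = 1184.4 min
Performance = 1184.4 / 1680 * 100 = 70.5%

70.5%


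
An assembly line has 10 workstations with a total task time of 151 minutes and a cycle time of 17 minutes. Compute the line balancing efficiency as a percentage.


Formula: Efficiency = Sum of Task Times / (N_stations * CT) * 100
Total station capacity = 10 stations * 17 min = 170 min
Efficiency = 151 / 170 * 100 = 88.8%

88.8%


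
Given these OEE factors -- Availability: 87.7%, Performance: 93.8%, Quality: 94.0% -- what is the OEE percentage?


Formula: OEE = Availability * Performance * Quality / 10000
A * P = 87.7% * 93.8% / 100 = 82.26%
OEE = 82.26% * 94.0% / 100 = 77.3%

77.3%


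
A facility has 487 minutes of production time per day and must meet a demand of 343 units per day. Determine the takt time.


Formula: Takt Time = Available Production Time / Customer Demand
Takt = 487 min/day / 343 units/day
Takt = 1.42 min/unit

1.42 min/unit


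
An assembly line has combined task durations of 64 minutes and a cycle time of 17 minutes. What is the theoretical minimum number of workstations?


Formula: N_min = ceil(Sum of Task Times / Cycle Time)
N_min = ceil(64 min / 17 min) = ceil(3.7647)
N_min = 4 stations

4


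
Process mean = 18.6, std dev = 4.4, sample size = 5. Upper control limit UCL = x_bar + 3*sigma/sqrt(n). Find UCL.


UCL = 18.6 + 3 * 4.4 / sqrt(5)

24.5


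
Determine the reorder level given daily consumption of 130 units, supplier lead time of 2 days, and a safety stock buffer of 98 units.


Formula: ROP = (Daily Demand * Lead Time) + Safety Stock
Demand during lead time = 130 * 2 = 260 units
ROP = 260 + 98 = 358 units

358 units


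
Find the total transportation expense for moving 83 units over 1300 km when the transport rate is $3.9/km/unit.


TC = dist * cost * units = 1300 * 3.9 * 83 = $420810.00

$420810.00


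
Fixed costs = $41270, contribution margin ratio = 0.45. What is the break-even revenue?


Formula: BER = Fixed Costs / Contribution Margin Ratio
BER = $41270 / 0.45
BER = $91711.11 (to the nearest cent)

$91711.11


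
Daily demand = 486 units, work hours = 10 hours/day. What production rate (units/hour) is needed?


Formula: Production Rate = Daily Demand / Available Hours
Rate = 486 units/day / 10 hours/day
Rate = 48.6 units/hour

48.6 units/hour


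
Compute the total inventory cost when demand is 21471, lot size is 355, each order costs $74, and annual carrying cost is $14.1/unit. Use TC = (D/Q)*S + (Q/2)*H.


TC = 21471/355 * 74 + 355/2 * 14.1

$6978.40


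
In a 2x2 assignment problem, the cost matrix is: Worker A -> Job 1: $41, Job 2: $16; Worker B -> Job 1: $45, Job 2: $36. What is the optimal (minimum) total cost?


Option 1: A->1 + B->2 = $41 + $36 = $77
Option 2: A->2 + B->1 = $16 + $45 = $61
Min cost = min($77, $61) = $61

$61


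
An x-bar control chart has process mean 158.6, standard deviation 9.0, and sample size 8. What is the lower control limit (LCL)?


LCL = 158.6 - 3 * 9.0 / sqrt(8)

149.05


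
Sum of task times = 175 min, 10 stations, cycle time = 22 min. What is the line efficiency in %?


Formula: Efficiency = Sum of Task Times / (N_stations * CT) * 100
Total station capacity = 10 stations * 22 min = 220 min
Efficiency = 175 / 220 * 100 = 79.5%

79.5%


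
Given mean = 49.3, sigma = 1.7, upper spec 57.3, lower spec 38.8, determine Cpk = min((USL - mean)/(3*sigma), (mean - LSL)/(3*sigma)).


Cpu = (57.3 - 49.3) / (3 * 1.7) = 1.57
Cpl = (49.3 - 38.8) / (3 * 1.7) = 2.06
Cpk = min(1.57, 2.06) = 1.57

1.57


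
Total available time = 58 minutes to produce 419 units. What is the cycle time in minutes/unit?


Formula: CT = Available Time / Number of Units
CT = 58 min / 419 units
CT = 0.14 min/unit

0.14 min/unit


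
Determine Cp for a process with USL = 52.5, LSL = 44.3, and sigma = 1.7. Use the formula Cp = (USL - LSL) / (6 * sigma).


Cp = (52.5 - 44.3) / (6 * 1.7)

0.8


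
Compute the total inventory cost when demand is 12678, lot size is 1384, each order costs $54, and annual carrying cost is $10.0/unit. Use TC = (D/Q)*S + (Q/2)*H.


TC = 12678/1384 * 54 + 1384/2 * 10.0

$7414.66


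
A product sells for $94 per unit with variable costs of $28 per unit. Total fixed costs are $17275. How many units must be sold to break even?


Formula: BEQ = Fixed Costs / (Price - Variable Cost)
Contribution margin = $94 - $28 = $66/unit
BEQ = ceil($17275 / $66/unit) = ceil(261.74) = 262 units

262 units


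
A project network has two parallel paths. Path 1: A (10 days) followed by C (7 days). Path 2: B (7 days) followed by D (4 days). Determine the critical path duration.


Path 1 = 10 + 7 = 17 days
Path 2 = 7 + 4 = 11 days
Duration = max(17, 11) = 17 days

17 days


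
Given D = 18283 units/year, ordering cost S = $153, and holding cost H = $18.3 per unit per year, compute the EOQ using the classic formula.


Formula: EOQ = sqrt(2 * D * S / H)
Numerator: 2 * 18283 * 153 = 5594598
2DS/H = 5594598 / 18.3 = 305715.7
EOQ = sqrt(305715.7) = 552.9 units

552.9 units


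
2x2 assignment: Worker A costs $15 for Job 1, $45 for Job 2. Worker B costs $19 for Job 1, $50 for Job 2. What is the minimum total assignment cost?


Option 1: A->1 + B->2 = $15 + $50 = $65
Option 2: A->2 + B->1 = $45 + $19 = $64
Min cost = min($65, $64) = $64

$64


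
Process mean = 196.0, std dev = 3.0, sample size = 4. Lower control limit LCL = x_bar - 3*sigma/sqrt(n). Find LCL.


LCL = 196.0 - 3 * 3.0 / sqrt(4)

191.5


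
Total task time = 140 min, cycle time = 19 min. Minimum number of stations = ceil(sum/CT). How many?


Formula: N_min = ceil(Sum of Task Times / Cycle Time)
N_min = ceil(140 min / 19 min) = ceil(7.3684)
N_min = 8 stations

8


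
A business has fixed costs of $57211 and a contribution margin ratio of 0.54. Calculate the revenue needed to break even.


Formula: BER = Fixed Costs / Contribution Margin Ratio
BER = $57211 / 0.54
BER = $105946.30 (to the nearest cent)

$105946.30


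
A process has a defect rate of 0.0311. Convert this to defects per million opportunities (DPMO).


DPMO = defect_rate * 1000000 = 0.0311 * 1000000

31100


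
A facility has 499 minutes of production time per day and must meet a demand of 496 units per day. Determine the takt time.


Formula: Takt Time = Available Production Time / Customer Demand
Takt = 499 min/day / 496 units/day
Takt = 1.01 min/unit

1.01 min/unit


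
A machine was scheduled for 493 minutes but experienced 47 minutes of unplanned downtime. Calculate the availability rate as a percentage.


Formula: Availability = (Planned Time - Downtime) / Planned Time * 100
Uptime = 493 - 47 = 446 min
Availability = 446 / 493 * 100 = 90.5%

90.5%


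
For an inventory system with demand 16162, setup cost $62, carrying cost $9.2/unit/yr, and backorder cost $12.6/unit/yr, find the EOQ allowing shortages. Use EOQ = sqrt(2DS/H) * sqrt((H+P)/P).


Formula: EOQ* = sqrt(2DS/H) * sqrt((H+P)/P)
Base EOQ = sqrt(2*16162*62/9.2) = 466.73 units
Correction = sqrt((9.2+12.6)/12.6) = 1.31535
EOQ* = 466.73 * 1.31535 = 613.9 units

613.9 units


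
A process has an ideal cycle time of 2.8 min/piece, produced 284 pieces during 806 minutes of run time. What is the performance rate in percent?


Formula: Performance = (Ideal CT * Total Count) / Run Time * 100
Ideal output time = 2.8 * 284 = 795.2 min
Performance = 795.2 / 806 * 100 = 98.7%

98.7%


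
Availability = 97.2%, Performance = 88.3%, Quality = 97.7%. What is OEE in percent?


Formula: OEE = Availability * Performance * Quality / 10000
A * P = 97.2% * 88.3% / 100 = 85.83%
OEE = 85.83% * 97.7% / 100 = 83.9%

83.9%


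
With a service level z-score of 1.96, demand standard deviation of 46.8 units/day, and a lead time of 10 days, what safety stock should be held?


Formula: SS = z * sigma_d * sqrt(LT)
sqrt(LT) = sqrt(10) = 3.1623
SS = 1.96 * 46.8 * 3.1623
SS = 290.1 units

290.1 units


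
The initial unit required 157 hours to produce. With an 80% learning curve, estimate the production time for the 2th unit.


Formula: T_n = T_1 * (learning_rate)^(log2(n)) where learning_rate = rate/100
Doublings = log2(2) = 1
T_n = 157 * 0.8^1
T_n = 157 * 0.8 = 125.6 hours

125.6 hours


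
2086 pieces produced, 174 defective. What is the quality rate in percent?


Formula: Quality Rate = Good Pieces / Total Pieces * 100
Good pieces = 2086 - 174 = 1912
QR = 1912 / 2086 * 100 = 91.7%

91.7%


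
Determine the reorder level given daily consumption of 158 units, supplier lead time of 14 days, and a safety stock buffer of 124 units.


Formula: ROP = (Daily Demand * Lead Time) + Safety Stock
Demand during lead time = 158 * 14 = 2212 units
ROP = 2212 + 124 = 2336 units

2336 units


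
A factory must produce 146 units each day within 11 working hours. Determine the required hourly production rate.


Formula: Production Rate = Daily Demand / Available Hours
Rate = 146 units/day / 11 hours/day
Rate = 13.3 units/hour

13.3 units/hour


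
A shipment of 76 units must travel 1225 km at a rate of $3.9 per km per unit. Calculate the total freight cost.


TC = dist * cost * units = 1225 * 3.9 * 76 = $363090.00

$363090.00


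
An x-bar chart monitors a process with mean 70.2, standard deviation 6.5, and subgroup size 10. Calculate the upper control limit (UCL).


UCL = 70.2 + 3 * 6.5 / sqrt(10)

76.37


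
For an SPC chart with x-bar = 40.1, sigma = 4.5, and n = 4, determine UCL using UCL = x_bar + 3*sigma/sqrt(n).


UCL = 40.1 + 3 * 4.5 / sqrt(4)

46.85


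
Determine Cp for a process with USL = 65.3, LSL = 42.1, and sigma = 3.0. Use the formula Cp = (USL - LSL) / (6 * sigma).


Cp = (65.3 - 42.1) / (6 * 3.0)

1.29


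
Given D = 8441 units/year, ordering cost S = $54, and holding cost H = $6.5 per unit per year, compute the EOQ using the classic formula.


Formula: EOQ = sqrt(2 * D * S / H)
Numerator: 2 * 8441 * 54 = 911628
2DS/H = 911628 / 6.5 = 140250.5
EOQ = sqrt(140250.5) = 374.5 units

374.5 units


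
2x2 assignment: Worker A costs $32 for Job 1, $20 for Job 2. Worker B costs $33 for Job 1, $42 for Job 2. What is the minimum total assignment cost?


Option 1: A->1 + B->2 = $32 + $42 = $74
Option 2: A->2 + B->1 = $20 + $33 = $53
Min cost = min($74, $53) = $53

$53


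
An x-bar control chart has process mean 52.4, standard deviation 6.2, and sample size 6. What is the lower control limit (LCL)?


LCL = 52.4 - 3 * 6.2 / sqrt(6)

44.81


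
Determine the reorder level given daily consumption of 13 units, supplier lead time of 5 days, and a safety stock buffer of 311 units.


Formula: ROP = (Daily Demand * Lead Time) + Safety Stock
Demand during lead time = 13 * 5 = 65 units
ROP = 65 + 311 = 376 units

376 units


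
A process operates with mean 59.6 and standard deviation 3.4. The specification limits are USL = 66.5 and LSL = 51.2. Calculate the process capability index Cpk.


Cpu = (66.5 - 59.6) / (3 * 3.4) = 0.68
Cpl = (59.6 - 51.2) / (3 * 3.4) = 0.82
Cpk = min(0.68, 0.82) = 0.68

0.68


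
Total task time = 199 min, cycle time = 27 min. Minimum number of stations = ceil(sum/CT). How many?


Formula: N_min = ceil(Sum of Task Times / Cycle Time)
N_min = ceil(199 min / 27 min) = ceil(7.3704)
N_min = 8 stations

8


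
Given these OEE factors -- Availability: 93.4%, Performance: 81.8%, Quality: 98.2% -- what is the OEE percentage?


Formula: OEE = Availability * Performance * Quality / 10000
A * P = 93.4% * 81.8% / 100 = 76.4%
OEE = 76.4% * 98.2% / 100 = 75.0%

75.0%


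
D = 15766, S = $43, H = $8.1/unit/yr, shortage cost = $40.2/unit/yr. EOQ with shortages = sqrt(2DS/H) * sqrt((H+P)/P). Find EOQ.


Formula: EOQ* = sqrt(2DS/H) * sqrt((H+P)/P)
Base EOQ = sqrt(2*15766*43/8.1) = 409.14 units
Correction = sqrt((8.1+40.2)/40.2) = 1.09613
EOQ* = 409.14 * 1.09613 = 448.5 units

448.5 units


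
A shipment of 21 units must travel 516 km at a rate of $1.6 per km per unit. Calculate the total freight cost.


TC = dist * cost * units = 516 * 1.6 * 21 = $17337.60

$17337.60


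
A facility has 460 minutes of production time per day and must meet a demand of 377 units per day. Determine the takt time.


Formula: Takt Time = Available Production Time / Customer Demand
Takt = 460 min/day / 377 units/day
Takt = 1.22 min/unit

1.22 min/unit


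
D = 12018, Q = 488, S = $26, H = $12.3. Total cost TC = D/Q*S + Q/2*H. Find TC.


TC = 12018/488 * 26 + 488/2 * 12.3

$3641.50


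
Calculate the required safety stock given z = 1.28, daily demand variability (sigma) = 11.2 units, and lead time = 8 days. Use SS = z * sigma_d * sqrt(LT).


Formula: SS = z * sigma_d * sqrt(LT)
sqrt(LT) = sqrt(8) = 2.8284
SS = 1.28 * 11.2 * 2.8284
SS = 40.5 units

40.5 units


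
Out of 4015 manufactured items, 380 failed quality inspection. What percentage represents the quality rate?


Formula: Quality Rate = Good Pieces / Total Pieces * 100
Good pieces = 4015 - 380 = 3635
QR = 3635 / 4015 * 100 = 90.5%

90.5%


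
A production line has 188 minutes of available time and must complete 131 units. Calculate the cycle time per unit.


Formula: CT = Available Time / Number of Units
CT = 188 min / 131 units
CT = 1.44 min/unit

1.44 min/unit


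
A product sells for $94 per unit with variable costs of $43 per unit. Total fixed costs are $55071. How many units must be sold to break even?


Formula: BEQ = Fixed Costs / (Price - Variable Cost)
Contribution margin = $94 - $43 = $51/unit
BEQ = ceil($55071 / $51/unit) = ceil(1079.82) = 1080 units

1080 units


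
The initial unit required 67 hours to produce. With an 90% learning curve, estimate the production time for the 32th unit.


Formula: T_n = T_1 * (learning_rate)^(log2(n)) where learning_rate = rate/100
Doublings = log2(32) = 5
T_n = 67 * 0.9^5
T_n = 67 * 0.5905 = 39.6 hours

39.6 hours


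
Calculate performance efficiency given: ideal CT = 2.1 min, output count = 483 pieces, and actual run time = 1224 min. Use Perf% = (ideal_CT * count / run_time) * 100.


Formula: Performance = (Ideal CT * Total Count) / Run Time * 100
Ideal output time = 2.1 * 483 = 1014.3 min
Performance = 1014.3 / 1224 * 100 = 82.9%

82.9%


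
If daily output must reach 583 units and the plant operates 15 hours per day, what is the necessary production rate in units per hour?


Formula: Production Rate = Daily Demand / Available Hours
Rate = 583 units/day / 15 hours/day
Rate = 38.9 units/hour

38.9 units/hour


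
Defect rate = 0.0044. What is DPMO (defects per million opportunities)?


DPMO = defect_rate * 1000000 = 0.0044 * 1000000

4400


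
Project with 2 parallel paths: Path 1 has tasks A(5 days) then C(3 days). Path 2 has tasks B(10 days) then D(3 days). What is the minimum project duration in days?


Path 1 = 5 + 3 = 8 days
Path 2 = 10 + 3 = 13 days
Duration = max(8, 13) = 13 days

13 days


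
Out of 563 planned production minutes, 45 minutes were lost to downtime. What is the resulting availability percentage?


Formula: Availability = (Planned Time - Downtime) / Planned Time * 100
Uptime = 563 - 45 = 518 min
Availability = 518 / 563 * 100 = 92.0%

92.0%


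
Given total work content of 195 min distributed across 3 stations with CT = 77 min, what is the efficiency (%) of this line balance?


Formula: Efficiency = Sum of Task Times / (N_stations * CT) * 100
Total station capacity = 3 stations * 77 min = 231 min
Efficiency = 195 / 231 * 100 = 84.4%

84.4%


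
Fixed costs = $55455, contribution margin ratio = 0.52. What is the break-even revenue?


Formula: BER = Fixed Costs / Contribution Margin Ratio
BER = $55455 / 0.52
BER = $106644.23 (to the nearest cent)

$106644.23


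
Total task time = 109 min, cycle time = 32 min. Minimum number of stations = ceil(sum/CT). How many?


Formula: N_min = ceil(Sum of Task Times / Cycle Time)
N_min = ceil(109 min / 32 min) = ceil(3.4062)
N_min = 4 stations

4


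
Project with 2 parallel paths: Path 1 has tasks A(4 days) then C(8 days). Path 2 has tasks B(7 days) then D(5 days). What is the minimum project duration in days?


Path 1 = 4 + 8 = 12 days
Path 2 = 7 + 5 = 12 days
Duration = max(12, 12) = 12 days

12 days


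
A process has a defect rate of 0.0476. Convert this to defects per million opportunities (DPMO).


DPMO = defect_rate * 1000000 = 0.0476 * 1000000

47600


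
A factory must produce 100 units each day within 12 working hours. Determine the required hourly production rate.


Formula: Production Rate = Daily Demand / Available Hours
Rate = 100 units/day / 12 hours/day
Rate = 8.3 units/hour

8.3 units/hour


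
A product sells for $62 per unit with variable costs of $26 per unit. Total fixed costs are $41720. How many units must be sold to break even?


Formula: BEQ = Fixed Costs / (Price - Variable Cost)
Contribution margin = $62 - $26 = $36/unit
BEQ = ceil($41720 / $36/unit) = ceil(1158.89) = 1159 units

1159 units


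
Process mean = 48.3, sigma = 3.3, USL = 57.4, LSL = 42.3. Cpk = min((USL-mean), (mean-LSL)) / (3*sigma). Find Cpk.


Cpu = (57.4 - 48.3) / (3 * 3.3) = 0.92
Cpl = (48.3 - 42.3) / (3 * 3.3) = 0.61
Cpk = min(0.92, 0.61) = 0.61

0.61


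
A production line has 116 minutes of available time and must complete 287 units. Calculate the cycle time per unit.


Formula: CT = Available Time / Number of Units
CT = 116 min / 287 units
CT = 0.4 min/unit

0.4 min/unit


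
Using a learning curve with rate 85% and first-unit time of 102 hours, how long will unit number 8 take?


Formula: T_n = T_1 * (learning_rate)^(log2(n)) where learning_rate = rate/100
Doublings = log2(8) = 3
T_n = 102 * 0.85^3
T_n = 102 * 0.6141 = 62.6 hours

62.6 hours


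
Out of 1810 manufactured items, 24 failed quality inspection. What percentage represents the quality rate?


Formula: Quality Rate = Good Pieces / Total Pieces * 100
Good pieces = 1810 - 24 = 1786
QR = 1786 / 1810 * 100 = 98.7%

98.7%


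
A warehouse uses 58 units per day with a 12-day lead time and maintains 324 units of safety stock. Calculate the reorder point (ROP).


Formula: ROP = (Daily Demand * Lead Time) + Safety Stock
Demand during lead time = 58 * 12 = 696 units
ROP = 696 + 324 = 1020 units

1020 units


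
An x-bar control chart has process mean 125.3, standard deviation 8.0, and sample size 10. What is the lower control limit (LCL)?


LCL = 125.3 - 3 * 8.0 / sqrt(10)

117.71


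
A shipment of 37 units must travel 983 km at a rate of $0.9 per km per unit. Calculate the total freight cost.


TC = dist * cost * units = 983 * 0.9 * 37 = $32733.90

$32733.90


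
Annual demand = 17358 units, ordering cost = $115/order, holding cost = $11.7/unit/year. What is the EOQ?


Formula: EOQ = sqrt(2 * D * S / H)
Numerator: 2 * 17358 * 115 = 3992340
2DS/H = 3992340 / 11.7 = 341225.6
EOQ = sqrt(341225.6) = 584.1 units

584.1 units


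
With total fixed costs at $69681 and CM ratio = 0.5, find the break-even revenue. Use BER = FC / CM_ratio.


Formula: BER = Fixed Costs / Contribution Margin Ratio
BER = $69681 / 0.5
BER = $139362.00 (to the nearest cent)

$139362.00


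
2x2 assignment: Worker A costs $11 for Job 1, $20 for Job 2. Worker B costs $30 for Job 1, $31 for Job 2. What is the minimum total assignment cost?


Option 1: A->1 + B->2 = $11 + $31 = $42
Option 2: A->2 + B->1 = $20 + $30 = $50
Min cost = min($42, $50) = $42

$42


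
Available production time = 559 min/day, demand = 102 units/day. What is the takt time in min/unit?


Formula: Takt Time = Available Production Time / Customer Demand
Takt = 559 min/day / 102 units/day
Takt = 5.48 min/unit

5.48 min/unit


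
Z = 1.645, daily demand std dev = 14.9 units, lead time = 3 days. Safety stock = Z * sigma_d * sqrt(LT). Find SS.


Formula: SS = z * sigma_d * sqrt(LT)
sqrt(LT) = sqrt(3) = 1.7321
SS = 1.645 * 14.9 * 1.7321
SS = 42.5 units

42.5 units


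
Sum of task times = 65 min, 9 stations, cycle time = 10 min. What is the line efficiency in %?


Formula: Efficiency = Sum of Task Times / (N_stations * CT) * 100
Total station capacity = 9 stations * 10 min = 90 min
Efficiency = 65 / 90 * 100 = 72.2%

72.2%


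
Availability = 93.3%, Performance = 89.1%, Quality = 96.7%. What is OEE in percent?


Formula: OEE = Availability * Performance * Quality / 10000
A * P = 93.3% * 89.1% / 100 = 83.13%
OEE = 83.13% * 96.7% / 100 = 80.4%

80.4%


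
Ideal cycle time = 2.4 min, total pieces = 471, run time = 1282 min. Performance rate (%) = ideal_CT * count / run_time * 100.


Formula: Performance = (Ideal CT * Total Count) / Run Time * 100
Ideal output time = 2.4 * 471 = 1130.4 min
Performance = 1130.4 / 1282 * 100 = 88.2%

88.2%


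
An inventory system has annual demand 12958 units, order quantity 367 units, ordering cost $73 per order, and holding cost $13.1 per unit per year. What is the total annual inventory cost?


TC = 12958/367 * 73 + 367/2 * 13.1

$4981.33


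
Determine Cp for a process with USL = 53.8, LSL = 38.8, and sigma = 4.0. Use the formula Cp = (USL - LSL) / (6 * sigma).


Cp = (53.8 - 38.8) / (6 * 4.0)

0.63


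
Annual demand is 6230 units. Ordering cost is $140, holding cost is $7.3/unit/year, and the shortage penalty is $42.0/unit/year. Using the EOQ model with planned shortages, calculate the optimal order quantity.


Formula: EOQ* = sqrt(2DS/H) * sqrt((H+P)/P)
Base EOQ = sqrt(2*6230*140/7.3) = 488.83 units
Correction = sqrt((7.3+42.0)/42.0) = 1.08342
EOQ* = 488.83 * 1.08342 = 529.6 units

529.6 units


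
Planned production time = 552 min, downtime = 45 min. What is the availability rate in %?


Formula: Availability = (Planned Time - Downtime) / Planned Time * 100
Uptime = 552 - 45 = 507 min
Availability = 507 / 552 * 100 = 91.8%

91.8%


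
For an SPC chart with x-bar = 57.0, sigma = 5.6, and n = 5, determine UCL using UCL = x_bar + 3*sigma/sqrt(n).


UCL = 57.0 + 3 * 5.6 / sqrt(5)

64.51


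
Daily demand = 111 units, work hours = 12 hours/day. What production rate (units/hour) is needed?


Formula: Production Rate = Daily Demand / Available Hours
Rate = 111 units/day / 12 hours/day
Rate = 9.3 units/hour

9.3 units/hour


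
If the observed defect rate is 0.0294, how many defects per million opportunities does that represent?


DPMO = defect_rate * 1000000 = 0.0294 * 1000000

29400


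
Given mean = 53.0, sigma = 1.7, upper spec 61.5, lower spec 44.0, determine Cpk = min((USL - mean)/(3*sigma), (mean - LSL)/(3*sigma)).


Cpu = (61.5 - 53.0) / (3 * 1.7) = 1.67
Cpl = (53.0 - 44.0) / (3 * 1.7) = 1.76
Cpk = min(1.67, 1.76) = 1.67

1.67


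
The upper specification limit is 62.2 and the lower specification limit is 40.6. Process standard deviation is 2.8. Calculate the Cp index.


Cp = (62.2 - 40.6) / (6 * 2.8)

1.29


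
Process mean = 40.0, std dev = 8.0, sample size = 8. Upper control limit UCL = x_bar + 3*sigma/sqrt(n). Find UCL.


UCL = 40.0 + 3 * 8.0 / sqrt(8)

48.49


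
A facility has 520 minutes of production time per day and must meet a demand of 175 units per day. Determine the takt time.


Formula: Takt Time = Available Production Time / Customer Demand
Takt = 520 min/day / 175 units/day
Takt = 2.97 min/unit

2.97 min/unit


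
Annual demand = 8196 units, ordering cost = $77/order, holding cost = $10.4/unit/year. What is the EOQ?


Formula: EOQ = sqrt(2 * D * S / H)
Numerator: 2 * 8196 * 77 = 1262184
2DS/H = 1262184 / 10.4 = 121363.8
EOQ = sqrt(121363.8) = 348.4 units

348.4 units


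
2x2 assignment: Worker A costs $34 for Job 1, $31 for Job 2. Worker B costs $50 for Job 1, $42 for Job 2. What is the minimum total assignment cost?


Option 1: A->1 + B->2 = $34 + $42 = $76
Option 2: A->2 + B->1 = $31 + $50 = $81
Min cost = min($76, $81) = $76

$76


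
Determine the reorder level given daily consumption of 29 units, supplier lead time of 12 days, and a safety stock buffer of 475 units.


Formula: ROP = (Daily Demand * Lead Time) + Safety Stock
Demand during lead time = 29 * 12 = 348 units
ROP = 348 + 475 = 823 units

823 units


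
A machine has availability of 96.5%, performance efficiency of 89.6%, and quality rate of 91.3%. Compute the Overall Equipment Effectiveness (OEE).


Formula: OEE = Availability * Performance * Quality / 10000
A * P = 96.5% * 89.6% / 100 = 86.46%
OEE = 86.46% * 91.3% / 100 = 78.9%

78.9%


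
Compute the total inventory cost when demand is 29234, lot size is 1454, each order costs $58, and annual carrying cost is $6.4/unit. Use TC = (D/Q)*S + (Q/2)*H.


TC = 29234/1454 * 58 + 1454/2 * 6.4

$5818.94


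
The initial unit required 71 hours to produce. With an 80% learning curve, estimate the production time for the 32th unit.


Formula: T_n = T_1 * (learning_rate)^(log2(n)) where learning_rate = rate/100
Doublings = log2(32) = 5
T_n = 71 * 0.8^5
T_n = 71 * 0.3277 = 23.3 hours

23.3 hours


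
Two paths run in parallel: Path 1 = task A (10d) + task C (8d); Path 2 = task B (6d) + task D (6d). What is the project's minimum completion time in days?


Path 1 = 10 + 8 = 18 days
Path 2 = 6 + 6 = 12 days
Duration = max(18, 12) = 18 days

18 days


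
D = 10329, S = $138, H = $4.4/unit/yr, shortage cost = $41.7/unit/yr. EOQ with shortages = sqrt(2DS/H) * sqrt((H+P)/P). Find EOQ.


Formula: EOQ* = sqrt(2DS/H) * sqrt((H+P)/P)
Base EOQ = sqrt(2*10329*138/4.4) = 804.93 units
Correction = sqrt((4.4+41.7)/41.7) = 1.05144
EOQ* = 804.93 * 1.05144 = 846.3 units

846.3 units


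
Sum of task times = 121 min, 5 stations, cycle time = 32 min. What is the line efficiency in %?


Formula: Efficiency = Sum of Task Times / (N_stations * CT) * 100
Total station capacity = 5 stations * 32 min = 160 min
Efficiency = 121 / 160 * 100 = 75.6%

75.6%


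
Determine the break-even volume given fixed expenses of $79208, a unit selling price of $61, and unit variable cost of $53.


Formula: BEQ = Fixed Costs / (Price - Variable Cost)
Contribution margin = $61 - $53 = $8/unit
BEQ = ceil($79208 / $8/unit) = ceil(9901.0) = 9901 units

9901 units


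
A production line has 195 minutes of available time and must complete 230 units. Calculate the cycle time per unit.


Formula: CT = Available Time / Number of Units
CT = 195 min / 230 units
CT = 0.85 min/unit

0.85 min/unit


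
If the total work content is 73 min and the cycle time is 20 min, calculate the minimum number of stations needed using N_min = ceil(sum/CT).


Formula: N_min = ceil(Sum of Task Times / Cycle Time)
N_min = ceil(73 min / 20 min) = ceil(3.65)
N_min = 4 stations

4
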